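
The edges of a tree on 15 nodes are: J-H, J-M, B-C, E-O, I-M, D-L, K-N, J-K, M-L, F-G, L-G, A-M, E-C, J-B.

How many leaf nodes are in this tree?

7

The leaves are A, D, F, H, I, N, O.
That is 7 leaves.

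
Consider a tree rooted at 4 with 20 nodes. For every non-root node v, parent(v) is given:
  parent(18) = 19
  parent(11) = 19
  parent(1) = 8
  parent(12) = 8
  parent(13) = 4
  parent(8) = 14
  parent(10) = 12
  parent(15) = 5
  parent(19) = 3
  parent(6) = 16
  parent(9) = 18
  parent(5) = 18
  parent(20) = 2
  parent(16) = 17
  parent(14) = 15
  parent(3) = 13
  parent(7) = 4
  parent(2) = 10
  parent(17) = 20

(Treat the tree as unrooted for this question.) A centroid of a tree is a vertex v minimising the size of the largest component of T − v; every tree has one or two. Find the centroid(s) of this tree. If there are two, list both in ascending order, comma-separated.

14, 15

Delete 15: the remaining components have sizes 10, 9. Max 10 ≤ 10, so 15 is a centroid.
14 is adjacent to 15 and is also a centroid (the largest component after removing it is likewise 10).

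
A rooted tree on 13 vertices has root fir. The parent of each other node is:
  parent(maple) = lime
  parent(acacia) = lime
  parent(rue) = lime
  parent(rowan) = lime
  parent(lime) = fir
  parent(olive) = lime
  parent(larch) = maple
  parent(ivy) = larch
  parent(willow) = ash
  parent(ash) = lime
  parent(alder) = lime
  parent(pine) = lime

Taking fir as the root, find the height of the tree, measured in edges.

4

The longest root-to-leaf path is fir-lime-maple-larch-ivy (4 edges).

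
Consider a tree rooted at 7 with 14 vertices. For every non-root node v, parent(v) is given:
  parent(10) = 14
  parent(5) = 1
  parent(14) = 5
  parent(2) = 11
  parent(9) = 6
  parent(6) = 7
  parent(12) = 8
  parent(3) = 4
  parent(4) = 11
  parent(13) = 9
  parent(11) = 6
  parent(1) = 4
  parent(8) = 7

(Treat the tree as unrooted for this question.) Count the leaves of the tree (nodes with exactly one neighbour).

Exactly 5 nodes have a single neighbour: 2, 3, 10, 12, 13.

5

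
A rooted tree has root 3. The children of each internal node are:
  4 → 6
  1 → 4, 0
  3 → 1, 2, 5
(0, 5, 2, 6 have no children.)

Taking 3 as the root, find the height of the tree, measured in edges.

3

6 sits deepest: 3 → 1 → 4 → 6 — 3 edges from the root.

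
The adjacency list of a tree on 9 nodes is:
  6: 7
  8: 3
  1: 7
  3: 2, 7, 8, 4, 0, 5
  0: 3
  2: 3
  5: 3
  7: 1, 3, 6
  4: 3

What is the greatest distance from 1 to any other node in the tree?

3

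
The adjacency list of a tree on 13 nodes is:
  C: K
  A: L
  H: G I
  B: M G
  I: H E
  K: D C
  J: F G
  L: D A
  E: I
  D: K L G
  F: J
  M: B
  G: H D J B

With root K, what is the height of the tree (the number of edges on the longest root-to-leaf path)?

5

A deepest node is E, reached by K → D → G → H → I → E.
That path has 5 edges, so the height is 5.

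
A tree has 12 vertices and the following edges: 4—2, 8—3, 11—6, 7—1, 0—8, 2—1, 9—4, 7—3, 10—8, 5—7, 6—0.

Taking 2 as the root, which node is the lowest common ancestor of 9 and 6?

2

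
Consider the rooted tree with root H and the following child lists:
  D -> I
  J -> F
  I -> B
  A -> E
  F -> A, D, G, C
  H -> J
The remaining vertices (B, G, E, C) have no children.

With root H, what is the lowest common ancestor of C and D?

F

C's ancestor chain is C, F, J, H and D's is D, F, J, H; they first meet at F.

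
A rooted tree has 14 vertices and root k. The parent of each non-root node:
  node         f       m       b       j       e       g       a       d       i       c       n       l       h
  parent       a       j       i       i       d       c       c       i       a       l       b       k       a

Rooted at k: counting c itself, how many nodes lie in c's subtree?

12

The subtree rooted at c contains: c, a, g, i, h, f, j, b, d, m, n, e — 12 nodes.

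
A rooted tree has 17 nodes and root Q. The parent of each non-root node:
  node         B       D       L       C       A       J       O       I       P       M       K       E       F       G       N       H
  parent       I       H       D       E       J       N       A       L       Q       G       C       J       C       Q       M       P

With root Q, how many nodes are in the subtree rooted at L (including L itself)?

3

The subtree rooted at L contains: L, I, B — 3 nodes.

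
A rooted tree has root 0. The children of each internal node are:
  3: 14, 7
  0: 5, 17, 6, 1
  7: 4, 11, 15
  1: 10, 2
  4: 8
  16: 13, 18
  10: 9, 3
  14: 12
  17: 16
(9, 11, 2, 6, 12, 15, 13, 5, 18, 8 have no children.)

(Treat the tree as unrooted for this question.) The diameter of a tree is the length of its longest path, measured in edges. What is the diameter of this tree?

9

A longest path is 18 - 16 - 17 - 0 - 1 - 10 - 3 - 7 - 4 - 8, with 9 edges.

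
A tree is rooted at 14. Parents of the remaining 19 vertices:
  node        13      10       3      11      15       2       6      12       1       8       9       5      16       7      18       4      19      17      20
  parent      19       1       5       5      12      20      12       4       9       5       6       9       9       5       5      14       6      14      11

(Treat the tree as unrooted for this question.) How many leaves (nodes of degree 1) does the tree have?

10

Exactly 10 nodes have a single neighbour: 2, 3, 7, 8, 10, 13, 15, 16, 17, 18.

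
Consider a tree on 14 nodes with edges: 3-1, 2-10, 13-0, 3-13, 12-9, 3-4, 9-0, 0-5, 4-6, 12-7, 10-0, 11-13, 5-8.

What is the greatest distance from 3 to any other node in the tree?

5

A farthest node from 3 is 7.
The path 3 – 13 – 0 – 9 – 12 – 7 has 5 edges.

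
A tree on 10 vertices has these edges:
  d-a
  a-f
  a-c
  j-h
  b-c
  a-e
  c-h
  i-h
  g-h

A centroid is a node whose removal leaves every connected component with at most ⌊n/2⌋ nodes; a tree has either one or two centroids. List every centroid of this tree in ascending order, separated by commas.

c

Delete c: the remaining components have sizes 4, 4, 1. Max 4 ≤ 5, so c is a centroid.
No neighbour of c does as well, so c is the unique centroid.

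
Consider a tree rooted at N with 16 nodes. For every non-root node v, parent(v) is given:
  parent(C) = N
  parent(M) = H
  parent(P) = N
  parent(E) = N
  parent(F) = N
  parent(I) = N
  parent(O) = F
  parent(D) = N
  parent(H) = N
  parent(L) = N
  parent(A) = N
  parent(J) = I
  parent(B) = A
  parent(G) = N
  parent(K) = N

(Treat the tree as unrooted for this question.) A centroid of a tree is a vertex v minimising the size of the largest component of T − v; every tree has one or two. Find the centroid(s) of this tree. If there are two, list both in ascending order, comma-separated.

Removing N splits the tree into components of sizes 2, 2, 2, 2, 1, 1, 1, 1, 1, 1, 1; the largest is 2 ≤ ⌊16/2⌋ = 8.
Every other node leaves some component of size > 8, so the centroid is unique.

N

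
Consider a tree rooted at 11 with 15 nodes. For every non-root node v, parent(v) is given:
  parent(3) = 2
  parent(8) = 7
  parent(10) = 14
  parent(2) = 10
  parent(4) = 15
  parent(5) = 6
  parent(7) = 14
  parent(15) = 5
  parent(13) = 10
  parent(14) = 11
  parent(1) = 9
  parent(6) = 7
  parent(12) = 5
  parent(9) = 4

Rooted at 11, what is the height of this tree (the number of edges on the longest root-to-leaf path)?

1 sits deepest: 11–14–7–6–5–15–4–9–1 — 8 edges from the root.

8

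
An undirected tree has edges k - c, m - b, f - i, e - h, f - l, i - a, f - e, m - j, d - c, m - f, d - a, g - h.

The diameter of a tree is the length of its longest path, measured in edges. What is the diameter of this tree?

Starting from k, a farthest node is g at distance 8.
One longest path: k – c – d – a – i – f – e – h – g.
So the diameter is 8.

8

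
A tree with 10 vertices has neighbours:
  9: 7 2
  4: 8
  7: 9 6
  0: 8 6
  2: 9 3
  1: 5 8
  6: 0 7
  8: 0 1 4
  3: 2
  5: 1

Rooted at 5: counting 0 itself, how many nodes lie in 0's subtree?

6

0's subtree: {0, 6, 7, 9, 2, 3}, size 6.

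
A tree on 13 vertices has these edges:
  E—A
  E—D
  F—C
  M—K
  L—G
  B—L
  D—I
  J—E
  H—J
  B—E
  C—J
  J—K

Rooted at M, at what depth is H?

3

Path from M to H: M–K–J–H, which has 3 edges.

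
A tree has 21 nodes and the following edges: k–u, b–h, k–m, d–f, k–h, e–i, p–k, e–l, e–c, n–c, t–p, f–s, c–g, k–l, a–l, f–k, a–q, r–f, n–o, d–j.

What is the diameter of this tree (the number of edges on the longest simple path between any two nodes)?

8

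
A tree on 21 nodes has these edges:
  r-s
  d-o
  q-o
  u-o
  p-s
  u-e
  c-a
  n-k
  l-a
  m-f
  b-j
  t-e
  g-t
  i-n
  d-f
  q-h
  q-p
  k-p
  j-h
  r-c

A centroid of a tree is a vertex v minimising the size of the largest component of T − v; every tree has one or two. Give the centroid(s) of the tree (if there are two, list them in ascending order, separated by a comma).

q

If q is removed the pieces have sizes 9, 8, 3, all ≤ ⌊21/2⌋ = 10.
No neighbour of q does as well, so q is the unique centroid.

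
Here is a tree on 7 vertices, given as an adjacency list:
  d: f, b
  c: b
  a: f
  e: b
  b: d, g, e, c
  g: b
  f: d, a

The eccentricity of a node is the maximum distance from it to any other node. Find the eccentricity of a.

The node farthest from a is c (g, e also at distance 4), via a – f – d – b – c — 4 edges.

4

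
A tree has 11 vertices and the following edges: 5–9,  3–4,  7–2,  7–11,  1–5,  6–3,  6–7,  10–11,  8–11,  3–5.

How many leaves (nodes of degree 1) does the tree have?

6

The leaves are 1, 2, 4, 8, 9, 10.
That is 6 leaves.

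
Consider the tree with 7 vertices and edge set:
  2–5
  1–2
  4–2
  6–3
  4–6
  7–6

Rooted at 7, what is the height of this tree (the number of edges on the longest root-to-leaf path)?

5 sits deepest: 7–6–4–2–5 — 4 edges from the root.

4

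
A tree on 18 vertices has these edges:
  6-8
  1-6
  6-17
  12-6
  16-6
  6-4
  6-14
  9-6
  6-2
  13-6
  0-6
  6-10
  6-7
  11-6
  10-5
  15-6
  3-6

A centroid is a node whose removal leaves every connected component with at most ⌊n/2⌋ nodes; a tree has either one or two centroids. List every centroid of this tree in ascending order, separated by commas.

6

Delete 6: the remaining components have sizes 2, 1, 1, 1, 1, 1, 1, 1, 1, 1, 1, 1, 1, 1, 1, 1. Max 2 ≤ 9, so 6 is a centroid.
No neighbour of 6 does as well, so 6 is the unique centroid.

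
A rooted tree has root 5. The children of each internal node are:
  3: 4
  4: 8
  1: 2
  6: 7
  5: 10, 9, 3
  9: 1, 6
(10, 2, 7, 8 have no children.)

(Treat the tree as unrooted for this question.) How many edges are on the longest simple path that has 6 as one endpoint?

The node farthest from 6 is 8, via 6–9–5–3–4–8 — 5 edges.

5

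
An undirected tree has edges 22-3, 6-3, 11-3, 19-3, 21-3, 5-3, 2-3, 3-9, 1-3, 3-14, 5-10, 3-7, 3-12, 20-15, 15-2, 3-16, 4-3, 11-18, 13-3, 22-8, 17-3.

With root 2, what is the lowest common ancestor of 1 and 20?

2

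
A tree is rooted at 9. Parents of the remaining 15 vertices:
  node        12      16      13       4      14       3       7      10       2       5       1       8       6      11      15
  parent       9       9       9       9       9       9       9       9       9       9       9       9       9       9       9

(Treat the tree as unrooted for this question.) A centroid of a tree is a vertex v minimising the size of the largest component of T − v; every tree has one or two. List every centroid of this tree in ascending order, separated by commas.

Removing 9 splits the tree into components of sizes 1, 1, 1, 1, 1, 1, 1, 1, 1, 1, 1, 1, 1, 1, 1; the largest is 1 ≤ ⌊16/2⌋ = 8.
Every other node leaves some component of size > 8, so the centroid is unique.

9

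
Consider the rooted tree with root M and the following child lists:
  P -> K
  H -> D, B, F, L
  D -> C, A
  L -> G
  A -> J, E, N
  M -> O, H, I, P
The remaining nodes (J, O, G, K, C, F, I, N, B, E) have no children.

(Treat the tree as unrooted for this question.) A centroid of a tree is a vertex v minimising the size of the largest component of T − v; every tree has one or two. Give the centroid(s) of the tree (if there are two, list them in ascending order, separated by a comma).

H

If H is removed the pieces have sizes 6, 5, 2, 1, 1, all ≤ ⌊16/2⌋ = 8.
Every other node leaves some component of size > 8, so the centroid is unique.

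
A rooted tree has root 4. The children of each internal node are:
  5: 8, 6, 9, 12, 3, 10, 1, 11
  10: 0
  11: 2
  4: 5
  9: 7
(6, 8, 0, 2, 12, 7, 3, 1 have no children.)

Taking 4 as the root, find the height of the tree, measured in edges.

A deepest node is 0, reached by 4 → 5 → 10 → 0.
That path has 3 edges, so the height is 3.

3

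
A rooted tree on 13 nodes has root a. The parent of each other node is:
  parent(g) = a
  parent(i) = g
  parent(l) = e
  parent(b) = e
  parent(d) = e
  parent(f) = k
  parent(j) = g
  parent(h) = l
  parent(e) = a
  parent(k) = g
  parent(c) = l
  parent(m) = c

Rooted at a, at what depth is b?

2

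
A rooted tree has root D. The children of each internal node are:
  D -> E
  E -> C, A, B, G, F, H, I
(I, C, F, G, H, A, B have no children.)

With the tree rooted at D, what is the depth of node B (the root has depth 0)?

2

D–E–B — 2 edges.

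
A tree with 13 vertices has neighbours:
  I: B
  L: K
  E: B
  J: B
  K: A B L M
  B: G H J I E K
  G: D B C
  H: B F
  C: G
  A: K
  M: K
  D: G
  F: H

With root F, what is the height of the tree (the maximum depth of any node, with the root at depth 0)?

4

The longest root-to-leaf path is F → H → B → G → D (4 edges).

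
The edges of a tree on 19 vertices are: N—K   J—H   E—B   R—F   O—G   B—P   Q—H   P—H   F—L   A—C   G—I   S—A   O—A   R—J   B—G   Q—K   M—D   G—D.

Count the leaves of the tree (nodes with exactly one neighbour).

7

Degree-1 nodes: C, E, I, L, M, N, S — 7 of them.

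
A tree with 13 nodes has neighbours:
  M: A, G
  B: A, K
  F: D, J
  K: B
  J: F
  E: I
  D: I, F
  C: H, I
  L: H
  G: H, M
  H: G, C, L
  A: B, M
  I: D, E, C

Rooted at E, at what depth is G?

Climbing from G to the root: G → H → C → I → E. That's 4 steps.

4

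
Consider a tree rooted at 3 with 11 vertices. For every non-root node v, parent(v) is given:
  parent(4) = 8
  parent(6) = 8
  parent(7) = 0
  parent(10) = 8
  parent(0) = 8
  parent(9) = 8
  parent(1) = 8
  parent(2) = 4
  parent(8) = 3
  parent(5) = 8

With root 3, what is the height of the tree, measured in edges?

3

7 sits deepest: 3–8–0–7 — 3 edges from the root.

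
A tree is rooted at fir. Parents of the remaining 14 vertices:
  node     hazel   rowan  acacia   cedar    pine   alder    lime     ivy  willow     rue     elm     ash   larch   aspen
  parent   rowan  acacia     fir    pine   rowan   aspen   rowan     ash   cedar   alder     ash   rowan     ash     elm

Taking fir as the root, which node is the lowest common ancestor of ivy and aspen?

ash

Path ivy→root: ivy ash rowan acacia fir; path aspen→root: aspen elm ash rowan acacia fir.
First common node: ash.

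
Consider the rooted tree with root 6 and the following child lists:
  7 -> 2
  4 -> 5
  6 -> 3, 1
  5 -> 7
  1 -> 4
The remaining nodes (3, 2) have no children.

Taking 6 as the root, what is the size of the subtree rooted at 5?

3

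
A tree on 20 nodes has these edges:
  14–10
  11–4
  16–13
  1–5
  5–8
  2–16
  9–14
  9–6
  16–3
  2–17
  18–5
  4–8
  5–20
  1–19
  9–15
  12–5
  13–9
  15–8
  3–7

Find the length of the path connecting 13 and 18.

5

Walking from 13: 13 - 9 - 15 - 8 - 5 - 18. Length 5.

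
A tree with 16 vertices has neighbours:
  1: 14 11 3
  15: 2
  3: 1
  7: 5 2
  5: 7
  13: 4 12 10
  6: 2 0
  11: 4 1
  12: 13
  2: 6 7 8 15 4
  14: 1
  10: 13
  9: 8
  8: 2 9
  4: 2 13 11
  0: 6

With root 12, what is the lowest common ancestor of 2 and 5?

Path 2→root: 2 4 13 12; path 5→root: 5 7 2 4 13 12.
First common node: 2.

2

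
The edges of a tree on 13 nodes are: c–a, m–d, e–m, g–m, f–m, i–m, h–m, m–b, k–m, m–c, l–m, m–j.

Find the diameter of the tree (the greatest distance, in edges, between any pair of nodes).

BFS from a reaches h last, at distance 3; BFS from h confirms no node is farther.
Path: a - c - m - h.

3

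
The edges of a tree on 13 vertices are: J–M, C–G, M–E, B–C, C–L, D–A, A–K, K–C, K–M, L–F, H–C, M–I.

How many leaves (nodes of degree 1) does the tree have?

The leaves are B, D, E, F, G, H, I, J.
That is 8 leaves.

8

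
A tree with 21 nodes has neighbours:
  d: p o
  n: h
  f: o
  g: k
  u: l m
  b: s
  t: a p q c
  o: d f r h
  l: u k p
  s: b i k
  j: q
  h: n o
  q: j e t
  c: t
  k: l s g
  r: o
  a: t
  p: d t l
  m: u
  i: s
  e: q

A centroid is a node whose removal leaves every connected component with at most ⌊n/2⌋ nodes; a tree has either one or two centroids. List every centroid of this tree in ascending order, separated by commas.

Removing p splits the tree into components of sizes 8, 6, 6; the largest is 8 ≤ ⌊21/2⌋ = 10.
Every other node leaves some component of size > 10, so the centroid is unique.

p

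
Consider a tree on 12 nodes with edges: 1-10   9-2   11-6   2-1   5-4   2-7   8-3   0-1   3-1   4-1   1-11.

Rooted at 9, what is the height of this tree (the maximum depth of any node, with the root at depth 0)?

4

A deepest node is 8, reached by 9 → 2 → 1 → 3 → 8.
That path has 4 edges, so the height is 4.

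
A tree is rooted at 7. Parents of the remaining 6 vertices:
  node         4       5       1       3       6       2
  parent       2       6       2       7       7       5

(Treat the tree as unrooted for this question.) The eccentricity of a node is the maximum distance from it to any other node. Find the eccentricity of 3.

5

A farthest node from 3 is 1 (4 also at distance 5).
The path 3 – 7 – 6 – 5 – 2 – 1 has 5 edges.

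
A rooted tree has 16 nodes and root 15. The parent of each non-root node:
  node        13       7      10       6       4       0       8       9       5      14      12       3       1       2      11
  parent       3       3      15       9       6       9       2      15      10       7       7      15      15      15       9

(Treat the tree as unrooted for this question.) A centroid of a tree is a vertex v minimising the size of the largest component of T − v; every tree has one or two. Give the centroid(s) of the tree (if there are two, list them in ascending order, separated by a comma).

15

If 15 is removed the pieces have sizes 5, 5, 2, 2, 1, all ≤ ⌊16/2⌋ = 8.
Every other node leaves some component of size > 8, so the centroid is unique.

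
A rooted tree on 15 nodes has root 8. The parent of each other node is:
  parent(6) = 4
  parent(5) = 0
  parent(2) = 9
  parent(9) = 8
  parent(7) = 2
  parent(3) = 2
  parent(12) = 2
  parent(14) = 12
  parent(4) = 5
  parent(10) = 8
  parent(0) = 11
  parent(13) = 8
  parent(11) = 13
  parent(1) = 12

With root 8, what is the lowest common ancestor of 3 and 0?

8

Path 3→root: 3 2 9 8; path 0→root: 0 11 13 8.
First common node: 8.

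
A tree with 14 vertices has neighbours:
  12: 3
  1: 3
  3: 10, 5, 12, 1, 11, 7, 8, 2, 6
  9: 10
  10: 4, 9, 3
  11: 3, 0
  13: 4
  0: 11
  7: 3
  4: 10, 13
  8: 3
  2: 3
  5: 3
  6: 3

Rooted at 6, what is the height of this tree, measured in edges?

4

13 sits deepest: 6–3–10–4–13 — 4 edges from the root.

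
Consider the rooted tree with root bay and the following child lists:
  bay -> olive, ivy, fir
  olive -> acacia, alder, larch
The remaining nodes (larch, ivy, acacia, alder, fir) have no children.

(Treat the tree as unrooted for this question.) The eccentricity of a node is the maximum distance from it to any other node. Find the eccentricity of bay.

Distances from bay peak at 2, attained at acacia (alder, larch also at distance 2).
bay-olive-acacia

2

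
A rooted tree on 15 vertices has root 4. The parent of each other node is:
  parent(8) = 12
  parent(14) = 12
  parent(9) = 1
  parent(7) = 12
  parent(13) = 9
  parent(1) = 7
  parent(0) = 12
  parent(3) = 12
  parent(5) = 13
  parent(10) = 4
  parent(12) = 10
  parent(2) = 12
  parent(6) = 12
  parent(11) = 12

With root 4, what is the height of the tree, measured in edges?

7

A deepest node is 5, reached by 4–10–12–7–1–9–13–5.
That path has 7 edges, so the height is 7.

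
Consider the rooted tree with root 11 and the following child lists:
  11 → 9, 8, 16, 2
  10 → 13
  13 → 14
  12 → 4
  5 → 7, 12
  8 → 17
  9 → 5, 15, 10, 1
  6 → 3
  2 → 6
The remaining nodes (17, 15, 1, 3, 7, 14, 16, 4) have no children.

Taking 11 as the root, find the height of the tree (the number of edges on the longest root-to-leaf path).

4

A deepest node is 14, reached by 11 → 9 → 10 → 13 → 14.
That path has 4 edges, so the height is 4.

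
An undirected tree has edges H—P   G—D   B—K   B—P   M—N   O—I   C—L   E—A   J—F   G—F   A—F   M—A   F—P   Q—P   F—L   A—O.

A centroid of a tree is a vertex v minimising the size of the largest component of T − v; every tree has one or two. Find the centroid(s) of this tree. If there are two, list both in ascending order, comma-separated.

F

If F is removed the pieces have sizes 6, 5, 2, 2, 1, all ≤ ⌊17/2⌋ = 8.
Every other node leaves some component of size > 8, so the centroid is unique.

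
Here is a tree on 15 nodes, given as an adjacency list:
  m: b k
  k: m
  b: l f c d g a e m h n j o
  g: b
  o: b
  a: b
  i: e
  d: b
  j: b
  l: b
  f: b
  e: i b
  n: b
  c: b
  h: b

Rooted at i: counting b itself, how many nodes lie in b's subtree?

13

The subtree rooted at b contains: b, m, g, h, o, f, l, c, n, d, a, j, k — 13 nodes.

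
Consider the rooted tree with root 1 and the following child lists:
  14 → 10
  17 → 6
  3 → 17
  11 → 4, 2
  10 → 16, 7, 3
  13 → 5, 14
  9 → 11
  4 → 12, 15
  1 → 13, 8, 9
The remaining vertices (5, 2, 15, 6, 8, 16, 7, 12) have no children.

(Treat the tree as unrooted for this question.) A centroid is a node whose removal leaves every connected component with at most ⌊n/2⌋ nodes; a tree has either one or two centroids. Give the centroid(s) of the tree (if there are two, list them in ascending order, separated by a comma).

13

If 13 is removed the pieces have sizes 8, 7, 1, all ≤ ⌊17/2⌋ = 8.
Every other node leaves some component of size > 8, so the centroid is unique.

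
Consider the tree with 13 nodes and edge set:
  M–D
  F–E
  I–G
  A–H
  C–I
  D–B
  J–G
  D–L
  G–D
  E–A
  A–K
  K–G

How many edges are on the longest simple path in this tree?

6

Starting from F, a farthest node is C at distance 6.
One longest path: F - E - A - K - G - I - C.
So the diameter is 6.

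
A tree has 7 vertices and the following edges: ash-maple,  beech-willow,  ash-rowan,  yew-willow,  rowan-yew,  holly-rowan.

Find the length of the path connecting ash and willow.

Walking from ash: ash - rowan - yew - willow. Length 3.

3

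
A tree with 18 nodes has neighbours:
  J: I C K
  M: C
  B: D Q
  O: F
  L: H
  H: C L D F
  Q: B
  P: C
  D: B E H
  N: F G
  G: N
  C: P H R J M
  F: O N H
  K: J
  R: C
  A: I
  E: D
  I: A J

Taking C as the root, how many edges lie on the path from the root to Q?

Path from C to Q: C–H–D–B–Q, which has 4 edges.

4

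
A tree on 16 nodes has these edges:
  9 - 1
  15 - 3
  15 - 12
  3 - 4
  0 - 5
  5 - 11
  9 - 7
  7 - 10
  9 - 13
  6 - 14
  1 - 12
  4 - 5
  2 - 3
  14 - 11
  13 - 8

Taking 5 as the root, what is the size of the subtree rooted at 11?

Descendants of 11 (including itself): 11, 14, 6. That's 3.

3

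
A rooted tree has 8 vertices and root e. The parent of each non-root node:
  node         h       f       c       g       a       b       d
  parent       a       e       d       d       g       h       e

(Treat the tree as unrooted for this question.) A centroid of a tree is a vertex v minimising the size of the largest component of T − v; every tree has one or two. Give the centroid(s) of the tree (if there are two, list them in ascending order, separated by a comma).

d, g

If d is removed the pieces have sizes 4, 2, 1, all ≤ ⌊8/2⌋ = 4.
g is adjacent to d and is also a centroid (the largest component after removing it is likewise 4).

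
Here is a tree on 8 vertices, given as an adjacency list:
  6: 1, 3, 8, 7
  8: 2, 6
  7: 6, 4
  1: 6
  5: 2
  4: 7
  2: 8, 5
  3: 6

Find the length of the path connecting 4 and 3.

Walking from 4: 4–7–6–3. Length 3.

3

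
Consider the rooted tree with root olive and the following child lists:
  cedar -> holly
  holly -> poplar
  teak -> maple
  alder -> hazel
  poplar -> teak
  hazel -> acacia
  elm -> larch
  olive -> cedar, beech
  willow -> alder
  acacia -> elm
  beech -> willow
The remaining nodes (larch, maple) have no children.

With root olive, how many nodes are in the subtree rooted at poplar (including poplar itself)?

Descendants of poplar (including itself): poplar, teak, maple. That's 3.

3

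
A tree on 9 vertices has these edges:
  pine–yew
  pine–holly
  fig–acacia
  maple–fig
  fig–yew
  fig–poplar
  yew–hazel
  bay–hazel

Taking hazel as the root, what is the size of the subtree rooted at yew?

yew's subtree: {yew, fig, pine, maple, acacia, poplar, holly}, size 7.

7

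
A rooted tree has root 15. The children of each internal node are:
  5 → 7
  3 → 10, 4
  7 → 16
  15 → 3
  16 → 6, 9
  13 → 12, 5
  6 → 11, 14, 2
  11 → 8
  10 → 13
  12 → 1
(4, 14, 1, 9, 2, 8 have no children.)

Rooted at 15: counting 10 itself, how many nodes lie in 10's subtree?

13

Descendants of 10 (including itself): 10, 13, 5, 12, 7, 1, 16, 6, 9, 2, 11, 14, 8. That's 13.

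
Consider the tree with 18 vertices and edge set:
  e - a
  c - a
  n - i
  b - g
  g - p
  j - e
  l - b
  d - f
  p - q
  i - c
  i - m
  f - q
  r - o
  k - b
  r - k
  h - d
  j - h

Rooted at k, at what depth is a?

10

Climbing from a to the root: a → e → j → h → d → f → q → p → g → b → k. That's 10 steps.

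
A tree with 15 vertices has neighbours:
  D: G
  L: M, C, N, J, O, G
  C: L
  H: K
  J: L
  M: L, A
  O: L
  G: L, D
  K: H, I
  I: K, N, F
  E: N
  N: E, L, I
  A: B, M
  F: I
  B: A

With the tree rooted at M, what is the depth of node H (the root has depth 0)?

5

M → L → N → I → K → H — 5 edges.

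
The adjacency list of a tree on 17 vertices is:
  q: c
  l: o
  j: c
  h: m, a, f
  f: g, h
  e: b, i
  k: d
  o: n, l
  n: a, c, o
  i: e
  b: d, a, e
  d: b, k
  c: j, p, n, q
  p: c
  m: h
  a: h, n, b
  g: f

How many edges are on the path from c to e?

c–n–a–b–e: 4 edges.

4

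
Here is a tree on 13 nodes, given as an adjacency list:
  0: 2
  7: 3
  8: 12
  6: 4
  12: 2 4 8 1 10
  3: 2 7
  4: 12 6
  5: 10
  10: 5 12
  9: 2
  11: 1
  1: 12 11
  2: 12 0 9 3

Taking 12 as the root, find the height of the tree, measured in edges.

3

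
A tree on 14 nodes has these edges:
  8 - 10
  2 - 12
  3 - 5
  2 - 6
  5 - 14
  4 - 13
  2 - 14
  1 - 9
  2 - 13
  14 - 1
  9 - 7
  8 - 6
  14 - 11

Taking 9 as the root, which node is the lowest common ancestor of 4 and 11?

4's ancestor chain is 4, 13, 2, 14, 1, 9 and 11's is 11, 14, 1, 9; they first meet at 14.

14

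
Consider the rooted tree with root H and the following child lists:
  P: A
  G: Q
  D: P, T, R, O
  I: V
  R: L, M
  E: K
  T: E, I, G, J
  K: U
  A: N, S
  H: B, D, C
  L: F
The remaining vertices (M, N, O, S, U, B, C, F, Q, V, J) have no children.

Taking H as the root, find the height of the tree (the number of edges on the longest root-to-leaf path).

5

A deepest node is U, reached by H–D–T–E–K–U.
That path has 5 edges, so the height is 5.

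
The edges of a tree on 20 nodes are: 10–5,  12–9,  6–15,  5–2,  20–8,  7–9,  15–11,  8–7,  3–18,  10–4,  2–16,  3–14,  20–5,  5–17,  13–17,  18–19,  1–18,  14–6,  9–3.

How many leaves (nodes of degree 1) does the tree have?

7

The leaves are 1, 4, 11, 12, 13, 16, 19.
That is 7 leaves.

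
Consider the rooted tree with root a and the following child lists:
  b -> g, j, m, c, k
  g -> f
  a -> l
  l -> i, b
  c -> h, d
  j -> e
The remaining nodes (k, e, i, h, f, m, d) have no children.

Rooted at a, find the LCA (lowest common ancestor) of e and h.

b

e's ancestor chain is e, j, b, l, a and h's is h, c, b, l, a; they first meet at b.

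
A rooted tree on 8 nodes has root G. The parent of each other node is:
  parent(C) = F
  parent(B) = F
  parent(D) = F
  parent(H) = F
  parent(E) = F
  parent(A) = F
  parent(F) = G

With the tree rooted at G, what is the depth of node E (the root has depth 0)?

2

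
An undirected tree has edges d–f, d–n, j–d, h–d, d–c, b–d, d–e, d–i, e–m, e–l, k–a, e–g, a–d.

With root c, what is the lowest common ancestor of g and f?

g's ancestor chain is g, e, d, c and f's is f, d, c; they first meet at d.

d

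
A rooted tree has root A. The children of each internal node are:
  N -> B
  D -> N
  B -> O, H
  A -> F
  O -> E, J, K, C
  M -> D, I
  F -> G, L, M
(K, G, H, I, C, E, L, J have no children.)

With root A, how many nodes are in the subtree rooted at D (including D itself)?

9

Descendants of D (including itself): D, N, B, O, H, J, C, E, K. That's 9.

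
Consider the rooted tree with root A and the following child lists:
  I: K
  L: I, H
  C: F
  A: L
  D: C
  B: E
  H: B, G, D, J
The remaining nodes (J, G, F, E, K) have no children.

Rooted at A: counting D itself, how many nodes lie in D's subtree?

3

Descendants of D (including itself): D, C, F. That's 3.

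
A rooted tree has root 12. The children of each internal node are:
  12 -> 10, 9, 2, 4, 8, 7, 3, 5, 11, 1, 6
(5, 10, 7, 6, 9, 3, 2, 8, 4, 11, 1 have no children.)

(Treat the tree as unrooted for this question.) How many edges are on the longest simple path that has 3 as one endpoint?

A farthest node from 3 is 4 (7, 6, 5, 11, 10, 2, 1, 8, 9 also at distance 2).
The path 3-12-4 has 2 edges.

2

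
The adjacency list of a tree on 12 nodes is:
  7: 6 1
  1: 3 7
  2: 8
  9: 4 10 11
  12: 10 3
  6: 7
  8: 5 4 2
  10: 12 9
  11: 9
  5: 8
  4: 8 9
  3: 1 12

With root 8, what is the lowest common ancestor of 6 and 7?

7

6's ancestor chain is 6, 7, 1, 3, 12, 10, 9, 4, 8 and 7's is 7, 1, 3, 12, 10, 9, 4, 8; they first meet at 7.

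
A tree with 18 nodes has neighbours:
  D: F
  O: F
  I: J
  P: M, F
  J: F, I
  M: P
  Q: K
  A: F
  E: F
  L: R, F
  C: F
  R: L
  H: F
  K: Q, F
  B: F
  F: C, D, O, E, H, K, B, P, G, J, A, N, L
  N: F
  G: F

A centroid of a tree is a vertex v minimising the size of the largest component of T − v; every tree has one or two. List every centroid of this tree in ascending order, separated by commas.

F

If F is removed the pieces have sizes 2, 2, 2, 2, 1, 1, 1, 1, 1, 1, 1, 1, 1, all ≤ ⌊18/2⌋ = 9.
No neighbour of F does as well, so F is the unique centroid.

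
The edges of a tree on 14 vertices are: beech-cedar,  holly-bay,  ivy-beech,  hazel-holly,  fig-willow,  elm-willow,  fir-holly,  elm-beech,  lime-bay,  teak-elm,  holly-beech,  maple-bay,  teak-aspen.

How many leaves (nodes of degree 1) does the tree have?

The leaves are aspen, cedar, fig, fir, hazel, ivy, lime, maple.
That is 8 leaves.

8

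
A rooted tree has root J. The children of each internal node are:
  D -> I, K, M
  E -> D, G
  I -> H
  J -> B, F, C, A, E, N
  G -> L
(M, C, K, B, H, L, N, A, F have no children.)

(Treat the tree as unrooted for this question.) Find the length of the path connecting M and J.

M - D - E - J: 3 edges.

3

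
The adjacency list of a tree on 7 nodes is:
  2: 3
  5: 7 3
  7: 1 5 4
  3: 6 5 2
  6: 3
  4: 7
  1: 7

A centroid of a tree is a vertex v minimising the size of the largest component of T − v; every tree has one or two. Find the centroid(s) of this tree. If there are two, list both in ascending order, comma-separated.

5

If 5 is removed the pieces have sizes 3, 3, all ≤ ⌊7/2⌋ = 3.
Every other node leaves some component of size > 3, so the centroid is unique.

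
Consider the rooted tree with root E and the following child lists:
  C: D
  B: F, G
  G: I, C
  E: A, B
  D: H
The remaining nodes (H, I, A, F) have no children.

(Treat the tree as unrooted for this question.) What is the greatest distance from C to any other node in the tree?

The node farthest from C is A, via C-G-B-E-A — 4 edges.

4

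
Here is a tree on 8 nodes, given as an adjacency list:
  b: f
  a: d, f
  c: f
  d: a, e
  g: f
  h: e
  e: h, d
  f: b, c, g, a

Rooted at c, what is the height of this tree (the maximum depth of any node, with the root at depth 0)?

5

The longest root-to-leaf path is c → f → a → d → e → h (5 edges).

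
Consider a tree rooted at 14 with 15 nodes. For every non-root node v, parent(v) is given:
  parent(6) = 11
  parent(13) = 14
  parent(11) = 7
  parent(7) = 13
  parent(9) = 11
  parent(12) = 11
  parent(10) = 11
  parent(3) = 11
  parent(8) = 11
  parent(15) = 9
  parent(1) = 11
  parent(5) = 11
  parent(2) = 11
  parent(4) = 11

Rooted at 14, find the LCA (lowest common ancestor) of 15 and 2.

11

15's ancestor chain is 15, 9, 11, 7, 13, 14 and 2's is 2, 11, 7, 13, 14; they first meet at 11.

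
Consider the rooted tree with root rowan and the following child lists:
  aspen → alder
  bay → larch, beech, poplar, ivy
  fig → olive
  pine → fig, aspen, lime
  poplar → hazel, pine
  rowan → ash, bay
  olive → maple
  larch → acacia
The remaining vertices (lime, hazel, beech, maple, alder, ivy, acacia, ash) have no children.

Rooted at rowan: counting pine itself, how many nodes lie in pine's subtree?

7

The subtree rooted at pine contains: pine, aspen, fig, lime, alder, olive, maple — 7 nodes.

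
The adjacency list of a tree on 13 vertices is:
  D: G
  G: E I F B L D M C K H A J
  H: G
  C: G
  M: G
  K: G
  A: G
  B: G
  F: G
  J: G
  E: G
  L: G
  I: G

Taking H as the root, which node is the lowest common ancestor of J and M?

G

Ancestors of J (toward the root): J, G, H.
Ancestors of M: M, G, H.
The deepest node appearing in both lists is G.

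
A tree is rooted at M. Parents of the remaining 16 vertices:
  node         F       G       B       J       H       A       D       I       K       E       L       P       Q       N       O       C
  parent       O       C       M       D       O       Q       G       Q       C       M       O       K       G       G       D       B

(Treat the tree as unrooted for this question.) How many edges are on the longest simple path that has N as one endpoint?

5

Distances from N peak at 5, attained at E.
N – G – C – B – M – E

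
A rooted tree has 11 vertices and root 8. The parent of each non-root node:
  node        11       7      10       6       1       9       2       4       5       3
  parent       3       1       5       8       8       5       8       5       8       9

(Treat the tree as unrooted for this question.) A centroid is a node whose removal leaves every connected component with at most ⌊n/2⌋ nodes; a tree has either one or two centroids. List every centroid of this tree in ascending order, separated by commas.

5

If 5 is removed the pieces have sizes 5, 3, 1, 1, all ≤ ⌊11/2⌋ = 5.
No neighbour of 5 does as well, so 5 is the unique centroid.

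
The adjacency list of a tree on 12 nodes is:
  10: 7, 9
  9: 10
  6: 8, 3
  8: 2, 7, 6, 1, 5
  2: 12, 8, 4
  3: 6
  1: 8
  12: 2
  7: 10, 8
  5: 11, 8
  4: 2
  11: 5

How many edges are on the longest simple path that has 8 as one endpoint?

3

The node farthest from 8 is 9, via 8 – 7 – 10 – 9 — 3 edges.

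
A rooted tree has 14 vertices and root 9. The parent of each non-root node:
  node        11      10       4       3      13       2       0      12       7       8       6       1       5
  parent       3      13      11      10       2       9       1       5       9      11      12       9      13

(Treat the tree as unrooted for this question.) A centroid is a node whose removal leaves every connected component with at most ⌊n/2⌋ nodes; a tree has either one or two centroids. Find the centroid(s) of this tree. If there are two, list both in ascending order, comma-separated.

13

If 13 is removed the pieces have sizes 5, 5, 3, all ≤ ⌊14/2⌋ = 7.
No neighbour of 13 does as well, so 13 is the unique centroid.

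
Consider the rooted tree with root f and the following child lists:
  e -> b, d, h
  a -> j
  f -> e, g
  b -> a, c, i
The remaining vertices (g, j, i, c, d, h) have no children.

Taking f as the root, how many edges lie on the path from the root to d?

f–e–d — 2 edges.

2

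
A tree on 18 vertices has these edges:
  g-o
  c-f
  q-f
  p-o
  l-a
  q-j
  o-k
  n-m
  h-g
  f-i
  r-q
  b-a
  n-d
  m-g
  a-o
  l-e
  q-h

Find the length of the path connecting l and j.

Walking from l: l – a – o – g – h – q – j. Length 6.

6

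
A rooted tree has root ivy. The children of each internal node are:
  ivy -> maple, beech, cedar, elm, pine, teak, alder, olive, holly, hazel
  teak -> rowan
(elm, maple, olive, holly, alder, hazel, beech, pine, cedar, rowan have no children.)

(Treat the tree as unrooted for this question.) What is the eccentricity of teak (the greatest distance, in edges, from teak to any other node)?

2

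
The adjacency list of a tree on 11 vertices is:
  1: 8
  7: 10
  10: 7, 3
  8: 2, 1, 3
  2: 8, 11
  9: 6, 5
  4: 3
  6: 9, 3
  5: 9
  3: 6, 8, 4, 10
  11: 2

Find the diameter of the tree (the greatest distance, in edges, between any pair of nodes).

Starting from 5, a farthest node is 11 at distance 6.
One longest path: 5-9-6-3-8-2-11.
So the diameter is 6.

6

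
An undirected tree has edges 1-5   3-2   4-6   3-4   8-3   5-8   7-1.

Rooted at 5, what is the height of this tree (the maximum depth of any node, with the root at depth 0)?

4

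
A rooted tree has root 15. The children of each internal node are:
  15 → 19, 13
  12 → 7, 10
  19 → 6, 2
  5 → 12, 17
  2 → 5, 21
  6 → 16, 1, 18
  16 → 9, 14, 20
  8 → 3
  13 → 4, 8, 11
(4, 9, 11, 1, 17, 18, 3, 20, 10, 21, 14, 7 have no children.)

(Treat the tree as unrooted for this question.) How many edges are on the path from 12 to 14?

6

12–5–2–19–6–16–14: 6 edges.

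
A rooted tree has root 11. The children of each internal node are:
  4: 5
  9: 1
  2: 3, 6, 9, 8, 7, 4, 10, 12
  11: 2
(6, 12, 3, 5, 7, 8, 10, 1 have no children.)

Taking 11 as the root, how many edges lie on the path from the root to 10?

2

Path from 11 to 10: 11–2–10, which has 2 edges.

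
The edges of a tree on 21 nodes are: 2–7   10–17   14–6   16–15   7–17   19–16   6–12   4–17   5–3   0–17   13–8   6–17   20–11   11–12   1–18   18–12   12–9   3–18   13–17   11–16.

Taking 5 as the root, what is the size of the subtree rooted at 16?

3

Descendants of 16 (including itself): 16, 15, 19. That's 3.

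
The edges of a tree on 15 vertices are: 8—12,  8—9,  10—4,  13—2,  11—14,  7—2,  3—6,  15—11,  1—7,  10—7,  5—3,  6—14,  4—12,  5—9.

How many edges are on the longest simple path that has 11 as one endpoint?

The node farthest from 11 is 13, via 11-14-6-3-5-9-8-12-4-10-7-2-13 — 12 edges.

12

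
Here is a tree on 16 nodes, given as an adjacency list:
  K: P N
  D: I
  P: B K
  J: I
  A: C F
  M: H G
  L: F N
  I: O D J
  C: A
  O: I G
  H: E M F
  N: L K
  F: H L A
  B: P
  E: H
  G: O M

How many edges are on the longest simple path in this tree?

A longest path is J-I-O-G-M-H-F-L-N-K-P-B, with 11 edges.

11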